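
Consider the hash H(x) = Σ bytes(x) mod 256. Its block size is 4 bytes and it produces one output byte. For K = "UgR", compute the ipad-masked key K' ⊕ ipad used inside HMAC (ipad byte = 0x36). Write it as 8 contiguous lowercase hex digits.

Key "UgR" = 55 67 52 is 3 bytes ≤ B = 4; zero-pad to 4 bytes: K' = 55 67 52 00.
XOR each byte with 0x36: 55⊕36=63, 67⊕36=51, 52⊕36=64, 00⊕36=36.

63516436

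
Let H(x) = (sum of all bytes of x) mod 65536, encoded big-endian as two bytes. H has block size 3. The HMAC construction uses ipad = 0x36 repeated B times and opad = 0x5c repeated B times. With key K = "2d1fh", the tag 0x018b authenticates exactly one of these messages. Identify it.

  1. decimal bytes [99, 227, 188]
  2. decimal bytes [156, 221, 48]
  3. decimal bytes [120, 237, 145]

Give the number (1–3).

Key "2d1fh" = 32 64 31 66 68 is 5 bytes > B = 3, so hash it first: H(key) = 01 95, then zero-pad to 3 bytes: K' = 01 95 00.
K' ⊕ ipad = 37 a3 36; K' ⊕ opad = 5d c9 5c.
m1: inner = H(37 a3 36 63 e3 bc) = 03 12; tag = H(5d c9 5c 03 12) = 0197
m2: inner = H(37 a3 36 9c dd 30) = 02 b9; tag = H(5d c9 5c 02 b9) = 023d
m3: inner = H(37 a3 36 78 ed 91) = 03 06; tag = H(5d c9 5c 03 06) = 018b ← matches

3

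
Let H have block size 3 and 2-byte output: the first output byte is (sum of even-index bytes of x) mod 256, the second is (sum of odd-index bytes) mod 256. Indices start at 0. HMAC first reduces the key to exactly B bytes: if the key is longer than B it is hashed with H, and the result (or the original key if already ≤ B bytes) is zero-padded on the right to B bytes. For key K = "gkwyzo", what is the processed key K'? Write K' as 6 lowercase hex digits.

|K| = 6 > B = 3, so first hash the key.
H(K): even-index sum = 344 mod 256 = 88; odd-index sum = 339 mod 256 = 83 → 58 53.
Zero-pad H(K) = 58 53 to 3 bytes: K' = 58 53 00.

585300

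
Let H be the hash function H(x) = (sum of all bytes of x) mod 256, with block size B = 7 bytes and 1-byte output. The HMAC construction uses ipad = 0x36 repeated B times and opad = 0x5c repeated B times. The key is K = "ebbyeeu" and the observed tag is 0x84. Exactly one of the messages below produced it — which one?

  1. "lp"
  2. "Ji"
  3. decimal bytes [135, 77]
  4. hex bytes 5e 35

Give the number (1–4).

1

Key "ebbyeeu" = 65 62 62 79 65 65 75 is exactly B = 7 bytes: K' = 65 62 62 79 65 65 75.
K' ⊕ ipad = 53 54 54 4f 53 53 43; K' ⊕ opad = 39 3e 3e 25 39 39 29.
m1: inner = H(53 54 54 4f 53 53 43 6c 70) = 0f; tag = H(39 3e 3e 25 39 39 29 0f) = 84 ← matches
m2: inner = H(53 54 54 4f 53 53 43 4a 69) = e6; tag = H(39 3e 3e 25 39 39 29 e6) = 5b
m3: inner = H(53 54 54 4f 53 53 43 87 4d) = 07; tag = H(39 3e 3e 25 39 39 29 07) = 7c
m4: inner = H(53 54 54 4f 53 53 43 5e 35) = c6; tag = H(39 3e 3e 25 39 39 29 c6) = 3b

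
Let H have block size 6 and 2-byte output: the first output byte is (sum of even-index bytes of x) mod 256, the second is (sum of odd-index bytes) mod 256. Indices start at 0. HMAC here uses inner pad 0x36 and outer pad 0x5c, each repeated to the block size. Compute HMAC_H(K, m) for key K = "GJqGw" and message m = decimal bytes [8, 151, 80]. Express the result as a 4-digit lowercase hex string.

Key "GJqGw" = 47 4a 71 47 77 is 5 bytes ≤ B = 6; zero-pad to 6 bytes: K' = 47 4a 71 47 77 00.
K' ⊕ ipad = 71 7c 47 71 41 36.  K' ⊕ opad = 1b 16 2d 1b 2b 5c.
Inner input = (K'⊕ipad) ∥ m = 71 7c 47 71 41 36 ∥ 08 97 50.
Inner hash: even-index sum = 337 mod 256 = 81; odd-index sum = 442 mod 256 = 186 → 51 ba.
Outer input = (K'⊕opad) ∥ inner = 1b 16 2d 1b 2b 5c ∥ 51 ba.
Outer hash (tag): even-index sum = 196 mod 256 = 196; odd-index sum = 327 mod 256 = 71 → c4 47.

c447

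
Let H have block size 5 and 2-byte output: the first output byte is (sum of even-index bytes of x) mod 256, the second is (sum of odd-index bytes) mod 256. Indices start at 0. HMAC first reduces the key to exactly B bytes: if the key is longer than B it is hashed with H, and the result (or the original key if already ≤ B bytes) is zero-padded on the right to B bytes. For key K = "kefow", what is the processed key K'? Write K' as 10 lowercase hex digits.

Key "kefow" = 6b 65 66 6f 77 is exactly B = 5 bytes: K' = 6b 65 66 6f 77.

6b65666f77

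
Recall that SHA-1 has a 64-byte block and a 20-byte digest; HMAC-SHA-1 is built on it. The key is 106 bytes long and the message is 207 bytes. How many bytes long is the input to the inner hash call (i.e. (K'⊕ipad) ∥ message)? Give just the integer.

Key is 106 > 64 bytes, so it is hashed to 20 bytes then zero-padded to 64: |K'| = 64.
Inner input = (K'⊕ipad) ∥ m → 64 + 207 = 271 bytes.

271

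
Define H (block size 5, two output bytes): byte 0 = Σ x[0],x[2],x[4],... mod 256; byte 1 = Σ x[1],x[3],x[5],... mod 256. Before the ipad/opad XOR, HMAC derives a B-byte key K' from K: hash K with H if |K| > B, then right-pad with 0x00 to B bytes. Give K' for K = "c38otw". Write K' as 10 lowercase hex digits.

|K| = 6 > B = 5, so first hash the key.
H(K): even-index sum = 271 mod 256 = 15; odd-index sum = 281 mod 256 = 25 → 0f 19.
Zero-pad H(K) = 0f 19 to 5 bytes: K' = 0f 19 00 00 00.

0f19000000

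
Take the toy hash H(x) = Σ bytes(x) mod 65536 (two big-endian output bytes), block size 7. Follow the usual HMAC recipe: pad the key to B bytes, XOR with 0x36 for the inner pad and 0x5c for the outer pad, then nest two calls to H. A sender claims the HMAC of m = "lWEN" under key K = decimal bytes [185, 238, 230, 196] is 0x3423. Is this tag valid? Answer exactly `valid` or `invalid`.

invalid

Key decimal bytes [185, 238, 230, 196] = b9 ee e6 c4 is 4 bytes ≤ B = 7; zero-pad to 7 bytes: K' = b9 ee e6 c4 00 00 00.
K' ⊕ ipad = 8f d8 d0 f2 36 36 36; K' ⊕ opad = e5 b2 ba 98 5c 5c 5c.
Inner hash: sum = 143+216+208+242+54+54+54+108+87+69+78 = 1313 → 05 21.
Outer hash (recomputed tag): sum = 229+178+186+152+92+92+92+5+33 = 1059 → 04 23.
Recomputed tag = 0423; claimed = 3423 → mismatch.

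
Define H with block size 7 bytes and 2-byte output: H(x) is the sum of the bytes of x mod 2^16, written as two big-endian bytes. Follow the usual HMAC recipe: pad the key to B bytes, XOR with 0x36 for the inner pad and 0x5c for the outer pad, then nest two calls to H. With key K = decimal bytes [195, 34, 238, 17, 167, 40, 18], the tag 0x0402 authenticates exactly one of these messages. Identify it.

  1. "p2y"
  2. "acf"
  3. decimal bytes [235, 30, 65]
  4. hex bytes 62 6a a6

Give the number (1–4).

3

Key decimal bytes [195, 34, 238, 17, 167, 40, 18] = c3 22 ee 11 a7 28 12 is exactly B = 7 bytes: K' = c3 22 ee 11 a7 28 12.
K' ⊕ ipad = f5 14 d8 27 91 1e 24; K' ⊕ opad = 9f 7e b2 4d fb 74 4e.
m1: inner = H(f5 14 d8 27 91 1e 24 70 32 79) = 03 f6; tag = H(9f 7e b2 4d fb 74 4e 03 f6) = 04d2
m2: inner = H(f5 14 d8 27 91 1e 24 61 63 66) = 04 05; tag = H(9f 7e b2 4d fb 74 4e 04 05) = 03e2
m3: inner = H(f5 14 d8 27 91 1e 24 eb 1e 41) = 04 25; tag = H(9f 7e b2 4d fb 74 4e 04 25) = 0402 ← matches
m4: inner = H(f5 14 d8 27 91 1e 24 62 6a a6) = 04 4d; tag = H(9f 7e b2 4d fb 74 4e 04 4d) = 042a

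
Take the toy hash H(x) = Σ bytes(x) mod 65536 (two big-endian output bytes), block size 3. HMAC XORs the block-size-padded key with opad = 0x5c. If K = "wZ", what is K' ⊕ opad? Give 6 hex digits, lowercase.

Key "wZ" = 77 5a is 2 bytes ≤ B = 3; zero-pad to 3 bytes: K' = 77 5a 00.
XOR each byte with 0x5c: 77⊕5c=2b, 5a⊕5c=06, 00⊕5c=5c.

2b065c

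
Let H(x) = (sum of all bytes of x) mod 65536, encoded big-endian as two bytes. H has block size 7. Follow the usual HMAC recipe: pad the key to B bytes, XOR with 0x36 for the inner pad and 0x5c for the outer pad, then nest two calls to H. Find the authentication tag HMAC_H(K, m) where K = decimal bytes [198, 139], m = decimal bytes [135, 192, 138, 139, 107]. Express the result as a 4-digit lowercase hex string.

03c4

Key decimal bytes [198, 139] = c6 8b is 2 bytes ≤ B = 7; zero-pad to 7 bytes: K' = c6 8b 00 00 00 00 00.
K' ⊕ ipad = f0 bd 36 36 36 36 36.  K' ⊕ opad = 9a d7 5c 5c 5c 5c 5c.
Inner input = (K'⊕ipad) ∥ m = f0 bd 36 36 36 36 36 ∥ 87 c0 8a 8b 6b.
Inner hash: sum = 240+189+54+54+54+54+54+135+192+138+139+107 = 1410 → 05 82.
Outer input = (K'⊕opad) ∥ inner = 9a d7 5c 5c 5c 5c 5c ∥ 05 82.
Outer hash (tag): sum = 154+215+92+92+92+92+92+5+130 = 964 → 03 c4.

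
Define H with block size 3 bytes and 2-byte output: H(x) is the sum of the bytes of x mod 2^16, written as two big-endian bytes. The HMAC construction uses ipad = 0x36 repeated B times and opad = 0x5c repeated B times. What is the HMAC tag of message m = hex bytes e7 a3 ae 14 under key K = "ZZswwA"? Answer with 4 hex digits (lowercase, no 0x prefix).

Key "ZZswwA" = 5a 5a 73 77 77 41 is 6 bytes > B = 3, so hash it first: H(key) = 02 56, then zero-pad to 3 bytes: K' = 02 56 00.
K' ⊕ ipad = 34 60 36.  K' ⊕ opad = 5e 0a 5c.
Inner input = (K'⊕ipad) ∥ m = 34 60 36 ∥ e7 a3 ae 14.
Inner hash: sum = 52+96+54+231+163+174+20 = 790 → 03 16.
Outer input = (K'⊕opad) ∥ inner = 5e 0a 5c ∥ 03 16.
Outer hash (tag): sum = 94+10+92+3+22 = 221 → 00 dd.

00dd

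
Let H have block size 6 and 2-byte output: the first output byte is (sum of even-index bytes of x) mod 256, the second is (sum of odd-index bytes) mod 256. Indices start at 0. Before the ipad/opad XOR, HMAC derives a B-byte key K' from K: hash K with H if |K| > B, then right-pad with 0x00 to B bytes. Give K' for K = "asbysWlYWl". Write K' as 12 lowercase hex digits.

f90800000000

|K| = 10 > B = 6, so first hash the key.
H(K): even-index sum = 505 mod 256 = 249; odd-index sum = 520 mod 256 = 8 → f9 08.
Zero-pad H(K) = f9 08 to 6 bytes: K' = f9 08 00 00 00 00.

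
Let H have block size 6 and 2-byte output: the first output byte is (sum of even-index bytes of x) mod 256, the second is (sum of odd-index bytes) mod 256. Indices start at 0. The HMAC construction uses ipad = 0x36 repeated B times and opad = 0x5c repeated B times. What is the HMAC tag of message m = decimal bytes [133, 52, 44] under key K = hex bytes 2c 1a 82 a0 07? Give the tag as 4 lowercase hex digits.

Key hex bytes 2c 1a 82 a0 07 is 5 bytes ≤ B = 6; zero-pad to 6 bytes: K' = 2c 1a 82 a0 07 00.
K' ⊕ ipad = 1a 2c b4 96 31 36.  K' ⊕ opad = 70 46 de fc 5b 5c.
Inner input = (K'⊕ipad) ∥ m = 1a 2c b4 96 31 36 ∥ 85 34 2c.
Inner hash: even-index sum = 432 mod 256 = 176; odd-index sum = 300 mod 256 = 44 → b0 2c.
Outer input = (K'⊕opad) ∥ inner = 70 46 de fc 5b 5c ∥ b0 2c.
Outer hash (tag): even-index sum = 601 mod 256 = 89; odd-index sum = 458 mod 256 = 202 → 59 ca.

59ca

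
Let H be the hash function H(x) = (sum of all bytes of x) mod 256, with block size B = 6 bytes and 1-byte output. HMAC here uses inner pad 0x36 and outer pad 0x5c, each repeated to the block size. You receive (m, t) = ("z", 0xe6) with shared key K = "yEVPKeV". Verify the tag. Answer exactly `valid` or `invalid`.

Key "yEVPKeV" = 79 45 56 50 4b 65 56 is 7 bytes > B = 6, so hash it first: H(key) = 6a, then zero-pad to 6 bytes: K' = 6a 00 00 00 00 00.
K' ⊕ ipad = 5c 36 36 36 36 36; K' ⊕ opad = 36 5c 5c 5c 5c 5c.
Inner hash: sum = 92+54+54+54+54+54+122 = 484; mod 256 = 228 → e4.
Outer hash (recomputed tag): sum = 54+92+92+92+92+92+228 = 742; mod 256 = 230 → e6.
Recomputed tag = e6; claimed = e6 → match.

valid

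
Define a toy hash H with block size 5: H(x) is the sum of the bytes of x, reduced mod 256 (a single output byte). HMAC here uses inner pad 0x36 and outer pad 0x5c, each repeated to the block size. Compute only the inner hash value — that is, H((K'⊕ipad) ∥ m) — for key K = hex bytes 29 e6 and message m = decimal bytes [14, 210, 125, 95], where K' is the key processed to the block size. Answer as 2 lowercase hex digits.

Key hex bytes 29 e6 is 2 bytes ≤ B = 5; zero-pad to 5 bytes: K' = 29 e6 00 00 00.
K' ⊕ ipad = 1f d0 36 36 36.
Inner input = 1f d0 36 36 36 ∥ 0e d2 7d 5f.
Inner hash: sum = 31+208+54+54+54+14+210+125+95 = 845; mod 256 = 77 → 4d.

4d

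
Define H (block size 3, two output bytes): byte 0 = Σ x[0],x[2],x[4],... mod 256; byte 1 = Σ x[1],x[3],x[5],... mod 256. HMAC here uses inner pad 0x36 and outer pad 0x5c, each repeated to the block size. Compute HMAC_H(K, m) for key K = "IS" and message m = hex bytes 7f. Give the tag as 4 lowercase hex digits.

55c4

Key "IS" = 49 53 is 2 bytes ≤ B = 3; zero-pad to 3 bytes: K' = 49 53 00.
K' ⊕ ipad = 7f 65 36.  K' ⊕ opad = 15 0f 5c.
Inner input = (K'⊕ipad) ∥ m = 7f 65 36 ∥ 7f.
Inner hash: even-index sum = 181 mod 256 = 181; odd-index sum = 228 mod 256 = 228 → b5 e4.
Outer input = (K'⊕opad) ∥ inner = 15 0f 5c ∥ b5 e4.
Outer hash (tag): even-index sum = 341 mod 256 = 85; odd-index sum = 196 mod 256 = 196 → 55 c4.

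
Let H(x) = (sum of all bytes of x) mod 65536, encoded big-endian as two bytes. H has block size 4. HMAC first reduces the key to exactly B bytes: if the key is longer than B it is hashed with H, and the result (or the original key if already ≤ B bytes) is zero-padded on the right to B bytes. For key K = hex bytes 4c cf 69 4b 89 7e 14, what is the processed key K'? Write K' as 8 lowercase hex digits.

|K| = 7 > B = 4, so first hash the key.
H(K): sum = 76+207+105+75+137+126+20 = 746 → 02 ea.
Zero-pad H(K) = 02 ea to 4 bytes: K' = 02 ea 00 00.

02ea0000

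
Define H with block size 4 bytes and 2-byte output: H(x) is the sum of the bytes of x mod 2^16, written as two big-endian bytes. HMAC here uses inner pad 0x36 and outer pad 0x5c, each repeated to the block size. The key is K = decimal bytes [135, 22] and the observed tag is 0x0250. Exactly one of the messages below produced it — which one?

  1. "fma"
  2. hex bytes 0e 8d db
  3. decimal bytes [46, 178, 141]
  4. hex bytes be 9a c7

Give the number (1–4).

1

Key decimal bytes [135, 22] = 87 16 is 2 bytes ≤ B = 4; zero-pad to 4 bytes: K' = 87 16 00 00.
K' ⊕ ipad = b1 20 36 36; K' ⊕ opad = db 4a 5c 5c.
m1: inner = H(b1 20 36 36 66 6d 61) = 02 71; tag = H(db 4a 5c 5c 02 71) = 0250 ← matches
m2: inner = H(b1 20 36 36 0e 8d db) = 02 b3; tag = H(db 4a 5c 5c 02 b3) = 0292
m3: inner = H(b1 20 36 36 2e b2 8d) = 02 aa; tag = H(db 4a 5c 5c 02 aa) = 0289
m4: inner = H(b1 20 36 36 be 9a c7) = 03 5c; tag = H(db 4a 5c 5c 03 5c) = 023c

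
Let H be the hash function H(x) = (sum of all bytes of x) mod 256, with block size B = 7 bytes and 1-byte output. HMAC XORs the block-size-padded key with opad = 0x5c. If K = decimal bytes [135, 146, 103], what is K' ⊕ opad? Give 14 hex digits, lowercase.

dbce3b5c5c5c5c

Key decimal bytes [135, 146, 103] = 87 92 67 is 3 bytes ≤ B = 7; zero-pad to 7 bytes: K' = 87 92 67 00 00 00 00.
XOR each byte with 0x5c: 87⊕5c=db, 92⊕5c=ce, 67⊕5c=3b, 00⊕5c=5c, 00⊕5c=5c, 00⊕5c=5c, 00⊕5c=5c.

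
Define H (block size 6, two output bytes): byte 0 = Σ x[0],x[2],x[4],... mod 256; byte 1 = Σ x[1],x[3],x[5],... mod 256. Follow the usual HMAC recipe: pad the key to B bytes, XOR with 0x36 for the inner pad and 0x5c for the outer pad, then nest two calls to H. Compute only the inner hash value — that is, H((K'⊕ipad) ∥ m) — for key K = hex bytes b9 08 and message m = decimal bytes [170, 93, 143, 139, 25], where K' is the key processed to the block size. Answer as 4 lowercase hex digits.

Key hex bytes b9 08 is 2 bytes ≤ B = 6; zero-pad to 6 bytes: K' = b9 08 00 00 00 00.
K' ⊕ ipad = 8f 3e 36 36 36 36.
Inner input = 8f 3e 36 36 36 36 ∥ aa 5d 8f 8b 19.
Inner hash: even-index sum = 589 mod 256 = 77; odd-index sum = 402 mod 256 = 146 → 4d 92.

4d92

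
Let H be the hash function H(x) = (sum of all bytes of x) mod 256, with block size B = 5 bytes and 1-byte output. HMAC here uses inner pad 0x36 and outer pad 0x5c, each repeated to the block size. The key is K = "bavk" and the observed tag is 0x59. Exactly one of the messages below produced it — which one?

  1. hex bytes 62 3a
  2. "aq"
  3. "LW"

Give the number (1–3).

Key "bavk" = 62 61 76 6b is 4 bytes ≤ B = 5; zero-pad to 5 bytes: K' = 62 61 76 6b 00.
K' ⊕ ipad = 54 57 40 5d 36; K' ⊕ opad = 3e 3d 2a 37 5c.
m1: inner = H(54 57 40 5d 36 62 3a) = 1a; tag = H(3e 3d 2a 37 5c 1a) = 52
m2: inner = H(54 57 40 5d 36 61 71) = 50; tag = H(3e 3d 2a 37 5c 50) = 88
m3: inner = H(54 57 40 5d 36 4c 57) = 21; tag = H(3e 3d 2a 37 5c 21) = 59 ← matches

3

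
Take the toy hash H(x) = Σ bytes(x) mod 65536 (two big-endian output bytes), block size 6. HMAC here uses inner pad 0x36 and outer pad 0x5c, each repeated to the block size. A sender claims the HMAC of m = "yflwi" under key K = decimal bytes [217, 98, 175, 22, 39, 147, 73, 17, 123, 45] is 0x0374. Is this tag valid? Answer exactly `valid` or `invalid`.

Key decimal bytes [217, 98, 175, 22, 39, 147, 73, 17, 123, 45] = d9 62 af 16 27 93 49 11 7b 2d is 10 bytes > B = 6, so hash it first: H(key) = 03 bc, then zero-pad to 6 bytes: K' = 03 bc 00 00 00 00.
K' ⊕ ipad = 35 8a 36 36 36 36; K' ⊕ opad = 5f e0 5c 5c 5c 5c.
Inner hash: sum = 53+138+54+54+54+54+121+102+108+119+105 = 962 → 03 c2.
Outer hash (recomputed tag): sum = 95+224+92+92+92+92+3+194 = 884 → 03 74.
Recomputed tag = 0374; claimed = 0374 → match.

valid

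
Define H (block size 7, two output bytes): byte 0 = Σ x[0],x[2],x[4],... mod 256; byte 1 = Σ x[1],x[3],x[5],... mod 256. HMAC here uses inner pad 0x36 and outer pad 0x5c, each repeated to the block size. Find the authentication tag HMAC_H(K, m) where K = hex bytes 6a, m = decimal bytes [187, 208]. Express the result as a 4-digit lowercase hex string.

a7e2

Key hex bytes 6a is 1 byte ≤ B = 7; zero-pad to 7 bytes: K' = 6a 00 00 00 00 00 00.
K' ⊕ ipad = 5c 36 36 36 36 36 36.  K' ⊕ opad = 36 5c 5c 5c 5c 5c 5c.
Inner input = (K'⊕ipad) ∥ m = 5c 36 36 36 36 36 36 ∥ bb d0.
Inner hash: even-index sum = 462 mod 256 = 206; odd-index sum = 349 mod 256 = 93 → ce 5d.
Outer input = (K'⊕opad) ∥ inner = 36 5c 5c 5c 5c 5c 5c ∥ ce 5d.
Outer hash (tag): even-index sum = 423 mod 256 = 167; odd-index sum = 482 mod 256 = 226 → a7 e2.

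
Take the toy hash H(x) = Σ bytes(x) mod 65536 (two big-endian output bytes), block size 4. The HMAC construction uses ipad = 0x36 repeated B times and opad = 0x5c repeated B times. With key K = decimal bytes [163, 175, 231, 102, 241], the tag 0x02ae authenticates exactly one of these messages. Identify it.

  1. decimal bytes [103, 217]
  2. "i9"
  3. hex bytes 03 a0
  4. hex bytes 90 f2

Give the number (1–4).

4

Key decimal bytes [163, 175, 231, 102, 241] = a3 af e7 66 f1 is 5 bytes > B = 4, so hash it first: H(key) = 03 90, then zero-pad to 4 bytes: K' = 03 90 00 00.
K' ⊕ ipad = 35 a6 36 36; K' ⊕ opad = 5f cc 5c 5c.
m1: inner = H(35 a6 36 36 67 d9) = 02 87; tag = H(5f cc 5c 5c 02 87) = 026c
m2: inner = H(35 a6 36 36 69 39) = 01 e9; tag = H(5f cc 5c 5c 01 e9) = 02cd
m3: inner = H(35 a6 36 36 03 a0) = 01 ea; tag = H(5f cc 5c 5c 01 ea) = 02ce
m4: inner = H(35 a6 36 36 90 f2) = 02 c9; tag = H(5f cc 5c 5c 02 c9) = 02ae ← matches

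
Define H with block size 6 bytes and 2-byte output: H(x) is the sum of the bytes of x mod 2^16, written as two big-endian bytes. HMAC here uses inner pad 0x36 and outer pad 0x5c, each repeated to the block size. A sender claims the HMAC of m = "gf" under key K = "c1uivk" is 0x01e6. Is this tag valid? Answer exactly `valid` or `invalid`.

Key "c1uivk" = 63 31 75 69 76 6b is exactly B = 6 bytes: K' = 63 31 75 69 76 6b.
K' ⊕ ipad = 55 07 43 5f 40 5d; K' ⊕ opad = 3f 6d 29 35 2a 37.
Inner hash: sum = 85+7+67+95+64+93+103+102 = 616 → 02 68.
Outer hash (recomputed tag): sum = 63+109+41+53+42+55+2+104 = 469 → 01 d5.
Recomputed tag = 01d5; claimed = 01e6 → mismatch.

invalid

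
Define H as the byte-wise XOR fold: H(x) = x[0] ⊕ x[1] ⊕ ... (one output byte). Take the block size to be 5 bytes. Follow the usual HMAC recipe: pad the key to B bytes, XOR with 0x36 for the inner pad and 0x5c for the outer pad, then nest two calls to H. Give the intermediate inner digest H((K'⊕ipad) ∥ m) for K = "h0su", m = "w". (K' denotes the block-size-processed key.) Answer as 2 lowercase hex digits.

Key "h0su" = 68 30 73 75 is 4 bytes ≤ B = 5; zero-pad to 5 bytes: K' = 68 30 73 75 00.
K' ⊕ ipad = 5e 06 45 43 36.
Inner input = 5e 06 45 43 36 ∥ 77.
Inner hash: XOR 5e⊕06⊕45⊕43⊕36⊕77 = 1f.

1f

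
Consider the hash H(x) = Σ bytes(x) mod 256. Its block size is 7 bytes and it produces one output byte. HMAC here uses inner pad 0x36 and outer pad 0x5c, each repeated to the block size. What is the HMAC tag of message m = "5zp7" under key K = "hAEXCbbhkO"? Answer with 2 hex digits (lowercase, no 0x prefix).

4e

Key "hAEXCbbhkO" = 68 41 45 58 43 62 62 68 6b 4f is 10 bytes > B = 7, so hash it first: H(key) = 6f, then zero-pad to 7 bytes: K' = 6f 00 00 00 00 00 00.
K' ⊕ ipad = 59 36 36 36 36 36 36.  K' ⊕ opad = 33 5c 5c 5c 5c 5c 5c.
Inner input = (K'⊕ipad) ∥ m = 59 36 36 36 36 36 36 ∥ 35 7a 70 37.
Inner hash: sum = 89+54+54+54+54+54+54+53+122+112+55 = 755; mod 256 = 243 → f3.
Outer input = (K'⊕opad) ∥ inner = 33 5c 5c 5c 5c 5c 5c ∥ f3.
Outer hash (tag): sum = 51+92+92+92+92+92+92+243 = 846; mod 256 = 78 → 4e.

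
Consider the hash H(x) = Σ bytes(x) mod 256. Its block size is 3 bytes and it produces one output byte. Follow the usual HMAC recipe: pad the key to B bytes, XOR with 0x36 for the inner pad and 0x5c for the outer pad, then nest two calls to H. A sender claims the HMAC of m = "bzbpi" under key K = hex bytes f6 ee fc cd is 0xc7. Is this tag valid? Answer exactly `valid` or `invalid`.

Key hex bytes f6 ee fc cd is 4 bytes > B = 3, so hash it first: H(key) = ad, then zero-pad to 3 bytes: K' = ad 00 00.
K' ⊕ ipad = 9b 36 36; K' ⊕ opad = f1 5c 5c.
Inner hash: sum = 155+54+54+98+122+98+112+105 = 798; mod 256 = 30 → 1e.
Outer hash (recomputed tag): sum = 241+92+92+30 = 455; mod 256 = 199 → c7.
Recomputed tag = c7; claimed = c7 → match.

valid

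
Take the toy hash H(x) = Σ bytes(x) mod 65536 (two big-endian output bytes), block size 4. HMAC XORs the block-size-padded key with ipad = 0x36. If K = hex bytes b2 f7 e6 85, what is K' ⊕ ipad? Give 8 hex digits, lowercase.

84c1d0b3

Key hex bytes b2 f7 e6 85 is exactly B = 4 bytes: K' = b2 f7 e6 85.
XOR each byte with 0x36: b2⊕36=84, f7⊕36=c1, e6⊕36=d0, 85⊕36=b3.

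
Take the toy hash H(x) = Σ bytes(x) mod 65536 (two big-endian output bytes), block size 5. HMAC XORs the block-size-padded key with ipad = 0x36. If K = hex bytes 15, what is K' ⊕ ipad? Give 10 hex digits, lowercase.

Key hex bytes 15 is 1 byte ≤ B = 5; zero-pad to 5 bytes: K' = 15 00 00 00 00.
XOR each byte with 0x36: 15⊕36=23, 00⊕36=36, 00⊕36=36, 00⊕36=36, 00⊕36=36.

2336363636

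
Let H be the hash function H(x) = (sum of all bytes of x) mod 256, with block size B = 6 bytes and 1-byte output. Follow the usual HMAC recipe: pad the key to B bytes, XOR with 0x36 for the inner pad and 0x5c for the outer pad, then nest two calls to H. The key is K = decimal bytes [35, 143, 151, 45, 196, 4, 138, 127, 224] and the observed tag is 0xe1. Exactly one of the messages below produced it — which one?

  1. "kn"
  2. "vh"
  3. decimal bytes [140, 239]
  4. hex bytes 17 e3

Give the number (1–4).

3

Key decimal bytes [35, 143, 151, 45, 196, 4, 138, 127, 224] = 23 8f 97 2d c4 04 8a 7f e0 is 9 bytes > B = 6, so hash it first: H(key) = 27, then zero-pad to 6 bytes: K' = 27 00 00 00 00 00.
K' ⊕ ipad = 11 36 36 36 36 36; K' ⊕ opad = 7b 5c 5c 5c 5c 5c.
m1: inner = H(11 36 36 36 36 36 6b 6e) = f8; tag = H(7b 5c 5c 5c 5c 5c f8) = 3f
m2: inner = H(11 36 36 36 36 36 76 68) = fd; tag = H(7b 5c 5c 5c 5c 5c fd) = 44
m3: inner = H(11 36 36 36 36 36 8c ef) = 9a; tag = H(7b 5c 5c 5c 5c 5c 9a) = e1 ← matches
m4: inner = H(11 36 36 36 36 36 17 e3) = 19; tag = H(7b 5c 5c 5c 5c 5c 19) = 60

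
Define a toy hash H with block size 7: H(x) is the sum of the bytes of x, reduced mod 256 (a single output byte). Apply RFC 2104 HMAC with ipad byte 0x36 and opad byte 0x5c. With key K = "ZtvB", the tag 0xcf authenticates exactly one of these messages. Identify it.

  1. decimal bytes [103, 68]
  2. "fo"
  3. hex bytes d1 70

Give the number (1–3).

Key "ZtvB" = 5a 74 76 42 is 4 bytes ≤ B = 7; zero-pad to 7 bytes: K' = 5a 74 76 42 00 00 00.
K' ⊕ ipad = 6c 42 40 74 36 36 36; K' ⊕ opad = 06 28 2a 1e 5c 5c 5c.
m1: inner = H(6c 42 40 74 36 36 36 67 44) = af; tag = H(06 28 2a 1e 5c 5c 5c af) = 39
m2: inner = H(6c 42 40 74 36 36 36 66 6f) = d9; tag = H(06 28 2a 1e 5c 5c 5c d9) = 63
m3: inner = H(6c 42 40 74 36 36 36 d1 70) = 45; tag = H(06 28 2a 1e 5c 5c 5c 45) = cf ← matches

3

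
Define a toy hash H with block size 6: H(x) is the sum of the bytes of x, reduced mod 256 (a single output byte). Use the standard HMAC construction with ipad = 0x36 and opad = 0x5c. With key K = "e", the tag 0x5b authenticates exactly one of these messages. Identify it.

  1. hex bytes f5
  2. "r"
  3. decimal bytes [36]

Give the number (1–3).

Key "e" = 65 is 1 byte ≤ B = 6; zero-pad to 6 bytes: K' = 65 00 00 00 00 00.
K' ⊕ ipad = 53 36 36 36 36 36; K' ⊕ opad = 39 5c 5c 5c 5c 5c.
m1: inner = H(53 36 36 36 36 36 f5) = 56; tag = H(39 5c 5c 5c 5c 5c 56) = 5b ← matches
m2: inner = H(53 36 36 36 36 36 72) = d3; tag = H(39 5c 5c 5c 5c 5c d3) = d8
m3: inner = H(53 36 36 36 36 36 24) = 85; tag = H(39 5c 5c 5c 5c 5c 85) = 8a

1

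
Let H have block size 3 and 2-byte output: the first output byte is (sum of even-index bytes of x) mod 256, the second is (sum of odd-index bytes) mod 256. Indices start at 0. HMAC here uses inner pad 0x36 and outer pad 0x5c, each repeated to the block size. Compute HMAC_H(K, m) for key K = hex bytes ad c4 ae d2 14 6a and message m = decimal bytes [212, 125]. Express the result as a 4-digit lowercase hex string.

Key hex bytes ad c4 ae d2 14 6a is 6 bytes > B = 3, so hash it first: H(key) = 6f 00, then zero-pad to 3 bytes: K' = 6f 00 00.
K' ⊕ ipad = 59 36 36.  K' ⊕ opad = 33 5c 5c.
Inner input = (K'⊕ipad) ∥ m = 59 36 36 ∥ d4 7d.
Inner hash: even-index sum = 268 mod 256 = 12; odd-index sum = 266 mod 256 = 10 → 0c 0a.
Outer input = (K'⊕opad) ∥ inner = 33 5c 5c ∥ 0c 0a.
Outer hash (tag): even-index sum = 153 mod 256 = 153; odd-index sum = 104 mod 256 = 104 → 99 68.

9968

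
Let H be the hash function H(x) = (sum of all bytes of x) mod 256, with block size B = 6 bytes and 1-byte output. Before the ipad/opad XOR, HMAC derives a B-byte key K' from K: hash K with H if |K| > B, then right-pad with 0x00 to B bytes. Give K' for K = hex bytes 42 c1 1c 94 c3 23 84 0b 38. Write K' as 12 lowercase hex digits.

|K| = 9 > B = 6, so first hash the key.
H(K): sum = 66+193+28+148+195+35+132+11+56 = 864; mod 256 = 96 → 60.
Zero-pad H(K) = 60 to 6 bytes: K' = 60 00 00 00 00 00.

600000000000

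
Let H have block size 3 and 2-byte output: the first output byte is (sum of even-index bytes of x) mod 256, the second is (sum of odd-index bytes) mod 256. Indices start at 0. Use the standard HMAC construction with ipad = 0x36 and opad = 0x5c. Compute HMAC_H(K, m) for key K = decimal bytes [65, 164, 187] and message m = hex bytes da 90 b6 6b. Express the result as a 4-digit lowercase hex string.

26f7

Key decimal bytes [65, 164, 187] = 41 a4 bb is exactly B = 3 bytes: K' = 41 a4 bb.
K' ⊕ ipad = 77 92 8d.  K' ⊕ opad = 1d f8 e7.
Inner input = (K'⊕ipad) ∥ m = 77 92 8d ∥ da 90 b6 6b.
Inner hash: even-index sum = 511 mod 256 = 255; odd-index sum = 546 mod 256 = 34 → ff 22.
Outer input = (K'⊕opad) ∥ inner = 1d f8 e7 ∥ ff 22.
Outer hash (tag): even-index sum = 294 mod 256 = 38; odd-index sum = 503 mod 256 = 247 → 26 f7.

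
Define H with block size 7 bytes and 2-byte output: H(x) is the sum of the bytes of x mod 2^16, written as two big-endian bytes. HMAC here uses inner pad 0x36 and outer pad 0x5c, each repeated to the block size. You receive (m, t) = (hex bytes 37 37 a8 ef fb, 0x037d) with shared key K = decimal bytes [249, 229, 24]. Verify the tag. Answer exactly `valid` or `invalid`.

Key decimal bytes [249, 229, 24] = f9 e5 18 is 3 bytes ≤ B = 7; zero-pad to 7 bytes: K' = f9 e5 18 00 00 00 00.
K' ⊕ ipad = cf d3 2e 36 36 36 36; K' ⊕ opad = a5 b9 44 5c 5c 5c 5c.
Inner hash: sum = 207+211+46+54+54+54+54+55+55+168+239+251 = 1448 → 05 a8.
Outer hash (recomputed tag): sum = 165+185+68+92+92+92+92+5+168 = 959 → 03 bf.
Recomputed tag = 03bf; claimed = 037d → mismatch.

invalid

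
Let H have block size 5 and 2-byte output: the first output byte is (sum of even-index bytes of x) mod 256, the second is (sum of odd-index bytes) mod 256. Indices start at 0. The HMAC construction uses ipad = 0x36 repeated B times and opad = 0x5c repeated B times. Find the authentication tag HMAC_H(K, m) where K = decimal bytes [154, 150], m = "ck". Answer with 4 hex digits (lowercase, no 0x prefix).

Key decimal bytes [154, 150] = 9a 96 is 2 bytes ≤ B = 5; zero-pad to 5 bytes: K' = 9a 96 00 00 00.
K' ⊕ ipad = ac a0 36 36 36.  K' ⊕ opad = c6 ca 5c 5c 5c.
Inner input = (K'⊕ipad) ∥ m = ac a0 36 36 36 ∥ 63 6b.
Inner hash: even-index sum = 387 mod 256 = 131; odd-index sum = 313 mod 256 = 57 → 83 39.
Outer input = (K'⊕opad) ∥ inner = c6 ca 5c 5c 5c ∥ 83 39.
Outer hash (tag): even-index sum = 439 mod 256 = 183; odd-index sum = 425 mod 256 = 169 → b7 a9.

b7a9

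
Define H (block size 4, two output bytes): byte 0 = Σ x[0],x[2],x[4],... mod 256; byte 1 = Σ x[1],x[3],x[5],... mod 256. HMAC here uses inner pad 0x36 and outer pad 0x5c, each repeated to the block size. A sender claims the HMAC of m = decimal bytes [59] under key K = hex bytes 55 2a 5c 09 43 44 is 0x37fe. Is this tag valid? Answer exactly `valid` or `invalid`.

valid

Key hex bytes 55 2a 5c 09 43 44 is 6 bytes > B = 4, so hash it first: H(key) = f4 77, then zero-pad to 4 bytes: K' = f4 77 00 00.
K' ⊕ ipad = c2 41 36 36; K' ⊕ opad = a8 2b 5c 5c.
Inner hash: even-index sum = 307 mod 256 = 51; odd-index sum = 119 mod 256 = 119 → 33 77.
Outer hash (recomputed tag): even-index sum = 311 mod 256 = 55; odd-index sum = 254 mod 256 = 254 → 37 fe.
Recomputed tag = 37fe; claimed = 37fe → match.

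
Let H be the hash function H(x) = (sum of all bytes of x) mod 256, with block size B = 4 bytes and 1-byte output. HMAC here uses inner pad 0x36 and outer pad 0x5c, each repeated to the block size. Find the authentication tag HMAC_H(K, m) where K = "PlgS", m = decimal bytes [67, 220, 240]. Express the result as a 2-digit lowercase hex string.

0b

Key "PlgS" = 50 6c 67 53 is exactly B = 4 bytes: K' = 50 6c 67 53.
K' ⊕ ipad = 66 5a 51 65.  K' ⊕ opad = 0c 30 3b 0f.
Inner input = (K'⊕ipad) ∥ m = 66 5a 51 65 ∥ 43 dc f0.
Inner hash: sum = 102+90+81+101+67+220+240 = 901; mod 256 = 133 → 85.
Outer input = (K'⊕opad) ∥ inner = 0c 30 3b 0f ∥ 85.
Outer hash (tag): sum = 12+48+59+15+133 = 267; mod 256 = 11 → 0b.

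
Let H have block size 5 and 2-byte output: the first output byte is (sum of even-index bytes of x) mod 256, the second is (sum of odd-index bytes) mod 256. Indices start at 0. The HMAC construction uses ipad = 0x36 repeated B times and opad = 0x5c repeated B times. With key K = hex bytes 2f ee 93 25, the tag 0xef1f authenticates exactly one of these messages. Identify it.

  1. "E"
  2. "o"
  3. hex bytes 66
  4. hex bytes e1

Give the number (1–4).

Key hex bytes 2f ee 93 25 is 4 bytes ≤ B = 5; zero-pad to 5 bytes: K' = 2f ee 93 25 00.
K' ⊕ ipad = 19 d8 a5 13 36; K' ⊕ opad = 73 b2 cf 79 5c.
m1: inner = H(19 d8 a5 13 36 45) = f4 30; tag = H(73 b2 cf 79 5c f4 30) = ce1f
m2: inner = H(19 d8 a5 13 36 6f) = f4 5a; tag = H(73 b2 cf 79 5c f4 5a) = f81f
m3: inner = H(19 d8 a5 13 36 66) = f4 51; tag = H(73 b2 cf 79 5c f4 51) = ef1f ← matches
m4: inner = H(19 d8 a5 13 36 e1) = f4 cc; tag = H(73 b2 cf 79 5c f4 cc) = 6a1f

3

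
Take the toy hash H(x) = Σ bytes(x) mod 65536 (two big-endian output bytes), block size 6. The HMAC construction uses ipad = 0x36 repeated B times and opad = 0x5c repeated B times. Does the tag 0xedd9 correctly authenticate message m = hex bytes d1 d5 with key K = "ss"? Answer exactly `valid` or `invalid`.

invalid

Key "ss" = 73 73 is 2 bytes ≤ B = 6; zero-pad to 6 bytes: K' = 73 73 00 00 00 00.
K' ⊕ ipad = 45 45 36 36 36 36; K' ⊕ opad = 2f 2f 5c 5c 5c 5c.
Inner hash: sum = 69+69+54+54+54+54+209+213 = 776 → 03 08.
Outer hash (recomputed tag): sum = 47+47+92+92+92+92+3+8 = 473 → 01 d9.
Recomputed tag = 01d9; claimed = edd9 → mismatch.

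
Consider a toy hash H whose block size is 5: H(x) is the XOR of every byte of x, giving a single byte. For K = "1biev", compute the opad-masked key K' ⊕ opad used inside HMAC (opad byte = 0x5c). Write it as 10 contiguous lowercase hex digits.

Key "1biev" = 31 62 69 65 76 is exactly B = 5 bytes: K' = 31 62 69 65 76.
XOR each byte with 0x5c: 31⊕5c=6d, 62⊕5c=3e, 69⊕5c=35, 65⊕5c=39, 76⊕5c=2a.

6d3e35392a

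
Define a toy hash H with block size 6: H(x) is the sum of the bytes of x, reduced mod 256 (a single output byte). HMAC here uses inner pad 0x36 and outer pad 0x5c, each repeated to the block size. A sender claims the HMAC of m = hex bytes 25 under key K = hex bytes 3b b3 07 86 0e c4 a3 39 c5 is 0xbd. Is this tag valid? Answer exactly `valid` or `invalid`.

invalid

Key hex bytes 3b b3 07 86 0e c4 a3 39 c5 is 9 bytes > B = 6, so hash it first: H(key) = ee, then zero-pad to 6 bytes: K' = ee 00 00 00 00 00.
K' ⊕ ipad = d8 36 36 36 36 36; K' ⊕ opad = b2 5c 5c 5c 5c 5c.
Inner hash: sum = 216+54+54+54+54+54+37 = 523; mod 256 = 11 → 0b.
Outer hash (recomputed tag): sum = 178+92+92+92+92+92+11 = 649; mod 256 = 137 → 89.
Recomputed tag = 89; claimed = bd → mismatch.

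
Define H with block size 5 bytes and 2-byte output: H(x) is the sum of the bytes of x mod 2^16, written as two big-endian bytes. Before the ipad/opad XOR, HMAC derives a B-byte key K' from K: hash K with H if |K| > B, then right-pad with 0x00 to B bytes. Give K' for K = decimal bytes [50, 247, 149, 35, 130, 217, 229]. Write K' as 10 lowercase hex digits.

0421000000

|K| = 7 > B = 5, so first hash the key.
H(K): sum = 50+247+149+35+130+217+229 = 1057 → 04 21.
Zero-pad H(K) = 04 21 to 5 bytes: K' = 04 21 00 00 00.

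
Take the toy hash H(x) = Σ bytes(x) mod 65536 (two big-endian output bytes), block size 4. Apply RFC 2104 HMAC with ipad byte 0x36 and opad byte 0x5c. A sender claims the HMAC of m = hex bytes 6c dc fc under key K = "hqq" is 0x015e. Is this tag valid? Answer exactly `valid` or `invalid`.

invalid

Key "hqq" = 68 71 71 is 3 bytes ≤ B = 4; zero-pad to 4 bytes: K' = 68 71 71 00.
K' ⊕ ipad = 5e 47 47 36; K' ⊕ opad = 34 2d 2d 5c.
Inner hash: sum = 94+71+71+54+108+220+252 = 870 → 03 66.
Outer hash (recomputed tag): sum = 52+45+45+92+3+102 = 339 → 01 53.
Recomputed tag = 0153; claimed = 015e → mismatch.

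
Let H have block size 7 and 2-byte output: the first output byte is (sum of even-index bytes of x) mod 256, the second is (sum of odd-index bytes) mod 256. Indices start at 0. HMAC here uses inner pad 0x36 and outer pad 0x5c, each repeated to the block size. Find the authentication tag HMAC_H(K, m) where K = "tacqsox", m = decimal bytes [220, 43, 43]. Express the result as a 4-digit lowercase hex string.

b8f2

Key "tacqsox" = 74 61 63 71 73 6f 78 is exactly B = 7 bytes: K' = 74 61 63 71 73 6f 78.
K' ⊕ ipad = 42 57 55 47 45 59 4e.  K' ⊕ opad = 28 3d 3f 2d 2f 33 24.
Inner input = (K'⊕ipad) ∥ m = 42 57 55 47 45 59 4e ∥ dc 2b 2b.
Inner hash: even-index sum = 341 mod 256 = 85; odd-index sum = 510 mod 256 = 254 → 55 fe.
Outer input = (K'⊕opad) ∥ inner = 28 3d 3f 2d 2f 33 24 ∥ 55 fe.
Outer hash (tag): even-index sum = 440 mod 256 = 184; odd-index sum = 242 mod 256 = 242 → b8 f2.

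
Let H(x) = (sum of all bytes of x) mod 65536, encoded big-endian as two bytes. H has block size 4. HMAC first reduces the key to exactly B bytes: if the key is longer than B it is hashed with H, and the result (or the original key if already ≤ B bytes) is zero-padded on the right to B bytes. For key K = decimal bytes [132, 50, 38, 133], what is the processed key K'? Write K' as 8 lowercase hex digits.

Key decimal bytes [132, 50, 38, 133] = 84 32 26 85 is exactly B = 4 bytes: K' = 84 32 26 85.

84322685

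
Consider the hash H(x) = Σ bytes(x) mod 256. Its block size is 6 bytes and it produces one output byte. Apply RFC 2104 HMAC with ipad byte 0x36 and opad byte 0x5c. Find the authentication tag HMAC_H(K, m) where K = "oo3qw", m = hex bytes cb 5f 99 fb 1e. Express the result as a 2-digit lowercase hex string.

da

Key "oo3qw" = 6f 6f 33 71 77 is 5 bytes ≤ B = 6; zero-pad to 6 bytes: K' = 6f 6f 33 71 77 00.
K' ⊕ ipad = 59 59 05 47 41 36.  K' ⊕ opad = 33 33 6f 2d 2b 5c.
Inner input = (K'⊕ipad) ∥ m = 59 59 05 47 41 36 ∥ cb 5f 99 fb 1e.
Inner hash: sum = 89+89+5+71+65+54+203+95+153+251+30 = 1105; mod 256 = 81 → 51.
Outer input = (K'⊕opad) ∥ inner = 33 33 6f 2d 2b 5c ∥ 51.
Outer hash (tag): sum = 51+51+111+45+43+92+81 = 474; mod 256 = 218 → da.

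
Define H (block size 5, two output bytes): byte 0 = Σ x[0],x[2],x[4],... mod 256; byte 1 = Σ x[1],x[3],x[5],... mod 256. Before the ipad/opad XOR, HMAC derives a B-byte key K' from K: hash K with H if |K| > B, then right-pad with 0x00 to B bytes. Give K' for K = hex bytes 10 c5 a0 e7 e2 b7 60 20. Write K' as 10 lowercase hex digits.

f283000000

|K| = 8 > B = 5, so first hash the key.
H(K): even-index sum = 498 mod 256 = 242; odd-index sum = 643 mod 256 = 131 → f2 83.
Zero-pad H(K) = f2 83 to 5 bytes: K' = f2 83 00 00 00.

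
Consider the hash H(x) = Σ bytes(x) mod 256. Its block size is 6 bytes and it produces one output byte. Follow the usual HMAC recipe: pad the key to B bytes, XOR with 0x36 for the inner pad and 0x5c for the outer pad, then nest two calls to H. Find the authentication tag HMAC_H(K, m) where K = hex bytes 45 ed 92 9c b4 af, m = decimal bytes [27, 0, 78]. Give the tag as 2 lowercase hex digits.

53

Key hex bytes 45 ed 92 9c b4 af is exactly B = 6 bytes: K' = 45 ed 92 9c b4 af.
K' ⊕ ipad = 73 db a4 aa 82 99.  K' ⊕ opad = 19 b1 ce c0 e8 f3.
Inner input = (K'⊕ipad) ∥ m = 73 db a4 aa 82 99 ∥ 1b 00 4e.
Inner hash: sum = 115+219+164+170+130+153+27+0+78 = 1056; mod 256 = 32 → 20.
Outer input = (K'⊕opad) ∥ inner = 19 b1 ce c0 e8 f3 ∥ 20.
Outer hash (tag): sum = 25+177+206+192+232+243+32 = 1107; mod 256 = 83 → 53.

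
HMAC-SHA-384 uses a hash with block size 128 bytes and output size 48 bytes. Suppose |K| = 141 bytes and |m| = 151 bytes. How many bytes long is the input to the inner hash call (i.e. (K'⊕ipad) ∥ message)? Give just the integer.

279

Key is 141 > 128 bytes, so it is hashed to 48 bytes then zero-padded to 128: |K'| = 128.
Inner input = (K'⊕ipad) ∥ m → 128 + 151 = 279 bytes.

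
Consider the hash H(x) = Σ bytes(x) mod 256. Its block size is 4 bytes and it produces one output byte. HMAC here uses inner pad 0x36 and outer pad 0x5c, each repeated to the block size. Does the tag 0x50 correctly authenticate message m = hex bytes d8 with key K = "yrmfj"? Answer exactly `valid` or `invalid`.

Key "yrmfj" = 79 72 6d 66 6a is 5 bytes > B = 4, so hash it first: H(key) = 28, then zero-pad to 4 bytes: K' = 28 00 00 00.
K' ⊕ ipad = 1e 36 36 36; K' ⊕ opad = 74 5c 5c 5c.
Inner hash: sum = 30+54+54+54+216 = 408; mod 256 = 152 → 98.
Outer hash (recomputed tag): sum = 116+92+92+92+152 = 544; mod 256 = 32 → 20.
Recomputed tag = 20; claimed = 50 → mismatch.

invalid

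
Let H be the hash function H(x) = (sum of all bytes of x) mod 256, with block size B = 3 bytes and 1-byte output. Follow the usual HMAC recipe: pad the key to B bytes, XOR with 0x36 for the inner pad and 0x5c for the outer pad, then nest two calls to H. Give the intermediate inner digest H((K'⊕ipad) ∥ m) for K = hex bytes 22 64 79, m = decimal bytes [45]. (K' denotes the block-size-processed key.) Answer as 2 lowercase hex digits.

Key hex bytes 22 64 79 is exactly B = 3 bytes: K' = 22 64 79.
K' ⊕ ipad = 14 52 4f.
Inner input = 14 52 4f ∥ 2d.
Inner hash: sum = 20+82+79+45 = 226 → e2.

e2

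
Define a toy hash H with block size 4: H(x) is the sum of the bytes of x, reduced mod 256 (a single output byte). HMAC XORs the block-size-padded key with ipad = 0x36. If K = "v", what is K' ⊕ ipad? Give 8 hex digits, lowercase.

Key "v" = 76 is 1 byte ≤ B = 4; zero-pad to 4 bytes: K' = 76 00 00 00.
XOR each byte with 0x36: 76⊕36=40, 00⊕36=36, 00⊕36=36, 00⊕36=36.

40363636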